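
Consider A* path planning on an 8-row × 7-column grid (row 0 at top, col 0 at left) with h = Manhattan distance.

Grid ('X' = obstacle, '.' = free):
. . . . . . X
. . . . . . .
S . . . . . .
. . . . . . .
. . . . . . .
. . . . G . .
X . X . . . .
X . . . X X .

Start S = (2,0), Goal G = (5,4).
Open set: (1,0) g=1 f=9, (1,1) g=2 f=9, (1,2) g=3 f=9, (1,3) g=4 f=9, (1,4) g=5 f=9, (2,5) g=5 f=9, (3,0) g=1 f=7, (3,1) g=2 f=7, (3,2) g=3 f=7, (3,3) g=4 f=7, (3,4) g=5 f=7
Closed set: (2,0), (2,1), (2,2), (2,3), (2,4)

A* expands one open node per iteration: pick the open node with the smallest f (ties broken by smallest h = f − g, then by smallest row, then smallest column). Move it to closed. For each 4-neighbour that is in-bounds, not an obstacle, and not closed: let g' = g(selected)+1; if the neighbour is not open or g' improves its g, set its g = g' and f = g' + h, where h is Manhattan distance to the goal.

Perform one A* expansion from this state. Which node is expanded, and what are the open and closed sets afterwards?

expanded=(3,4); open=[(1,0) g=1 f=9, (1,1) g=2 f=9, (1,2) g=3 f=9, (1,3) g=4 f=9, (1,4) g=5 f=9, (2,5) g=5 f=9, (3,0) g=1 f=7, (3,1) g=2 f=7, (3,2) g=3 f=7, (3,3) g=4 f=7, (3,5) g=6 f=9, (4,4) g=6 f=7]; closed=[(2,0), (2,1), (2,2), (2,3), (2,4), (3,4)]

step 1: expand (3,4) (f=7, h=2) → closed; open now [(1,0) g=1 f=9, (1,1) g=2 f=9, (1,2) g=3 f=9, (1,3) g=4 f=9, (1,4) g=5 f=9, (2,5) g=5 f=9, (3,0) g=1 f=7, (3,1) g=2 f=7, (3,2) g=3 f=7, (3,3) g=4 f=7, (3,5) g=6 f=9, (4,4) g=6 f=7]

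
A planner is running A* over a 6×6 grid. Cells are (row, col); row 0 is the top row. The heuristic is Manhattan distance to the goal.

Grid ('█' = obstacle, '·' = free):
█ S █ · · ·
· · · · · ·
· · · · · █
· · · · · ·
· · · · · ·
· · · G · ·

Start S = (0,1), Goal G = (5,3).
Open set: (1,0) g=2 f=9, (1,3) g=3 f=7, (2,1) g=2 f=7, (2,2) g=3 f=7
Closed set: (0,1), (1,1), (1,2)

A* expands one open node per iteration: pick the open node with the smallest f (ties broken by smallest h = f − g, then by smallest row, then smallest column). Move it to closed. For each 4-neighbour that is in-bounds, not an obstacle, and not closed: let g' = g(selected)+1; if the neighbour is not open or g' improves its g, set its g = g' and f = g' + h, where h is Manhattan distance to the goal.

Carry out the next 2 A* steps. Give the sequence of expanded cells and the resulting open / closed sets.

order=[(1,3) → (2,3)]; open=[(0,3) g=4 f=9, (1,0) g=2 f=9, (1,4) g=4 f=9, (2,1) g=2 f=7, (2,2) g=3 f=7, (2,4) g=5 f=9, (3,3) g=5 f=7]; closed=[(0,1), (1,1), (1,2), (1,3), (2,3)]

step 1: expand (1,3) (f=7, h=4) → closed; open now [(0,3) g=4 f=9, (1,0) g=2 f=9, (1,4) g=4 f=9, (2,1) g=2 f=7, (2,2) g=3 f=7, (2,3) g=4 f=7]
step 2: expand (2,3) (f=7, h=3) → closed; open now [(0,3) g=4 f=9, (1,0) g=2 f=9, (1,4) g=4 f=9, (2,1) g=2 f=7, (2,2) g=3 f=7, (2,4) g=5 f=9, (3,3) g=5 f=7]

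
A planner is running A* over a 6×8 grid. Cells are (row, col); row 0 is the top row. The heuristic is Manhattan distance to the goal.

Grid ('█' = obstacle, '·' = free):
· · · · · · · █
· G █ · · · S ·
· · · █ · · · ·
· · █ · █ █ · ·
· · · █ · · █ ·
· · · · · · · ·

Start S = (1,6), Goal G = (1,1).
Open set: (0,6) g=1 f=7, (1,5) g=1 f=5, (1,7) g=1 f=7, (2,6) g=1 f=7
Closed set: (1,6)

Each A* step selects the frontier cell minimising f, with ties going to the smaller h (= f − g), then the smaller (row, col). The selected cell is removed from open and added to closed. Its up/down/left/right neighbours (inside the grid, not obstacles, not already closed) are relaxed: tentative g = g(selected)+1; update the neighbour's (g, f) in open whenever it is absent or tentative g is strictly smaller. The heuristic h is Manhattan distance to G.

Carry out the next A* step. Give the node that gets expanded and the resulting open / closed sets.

step 1: expand (1,5) (f=5, h=4) → closed; open now [(0,5) g=2 f=7, (0,6) g=1 f=7, (1,4) g=2 f=5, (1,7) g=1 f=7, (2,5) g=2 f=7, (2,6) g=1 f=7]

expanded=(1,5); open=[(0,5) g=2 f=7, (0,6) g=1 f=7, (1,4) g=2 f=5, (1,7) g=1 f=7, (2,5) g=2 f=7, (2,6) g=1 f=7]; closed=[(1,5), (1,6)]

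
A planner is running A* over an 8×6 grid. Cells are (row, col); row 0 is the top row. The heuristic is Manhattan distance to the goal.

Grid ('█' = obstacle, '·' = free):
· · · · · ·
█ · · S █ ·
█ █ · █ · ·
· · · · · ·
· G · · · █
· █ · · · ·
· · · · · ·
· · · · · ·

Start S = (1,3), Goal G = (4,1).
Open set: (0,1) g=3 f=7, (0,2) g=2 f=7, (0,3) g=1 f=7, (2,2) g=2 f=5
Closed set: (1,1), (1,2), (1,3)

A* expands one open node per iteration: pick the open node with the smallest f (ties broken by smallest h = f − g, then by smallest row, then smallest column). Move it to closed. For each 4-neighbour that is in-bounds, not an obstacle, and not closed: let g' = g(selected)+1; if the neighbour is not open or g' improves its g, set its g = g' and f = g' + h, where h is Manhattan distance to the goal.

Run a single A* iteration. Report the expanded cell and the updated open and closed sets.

step 1: expand (2,2) (f=5, h=3) → closed; open now [(0,1) g=3 f=7, (0,2) g=2 f=7, (0,3) g=1 f=7, (3,2) g=3 f=5]

expanded=(2,2); open=[(0,1) g=3 f=7, (0,2) g=2 f=7, (0,3) g=1 f=7, (3,2) g=3 f=5]; closed=[(1,1), (1,2), (1,3), (2,2)]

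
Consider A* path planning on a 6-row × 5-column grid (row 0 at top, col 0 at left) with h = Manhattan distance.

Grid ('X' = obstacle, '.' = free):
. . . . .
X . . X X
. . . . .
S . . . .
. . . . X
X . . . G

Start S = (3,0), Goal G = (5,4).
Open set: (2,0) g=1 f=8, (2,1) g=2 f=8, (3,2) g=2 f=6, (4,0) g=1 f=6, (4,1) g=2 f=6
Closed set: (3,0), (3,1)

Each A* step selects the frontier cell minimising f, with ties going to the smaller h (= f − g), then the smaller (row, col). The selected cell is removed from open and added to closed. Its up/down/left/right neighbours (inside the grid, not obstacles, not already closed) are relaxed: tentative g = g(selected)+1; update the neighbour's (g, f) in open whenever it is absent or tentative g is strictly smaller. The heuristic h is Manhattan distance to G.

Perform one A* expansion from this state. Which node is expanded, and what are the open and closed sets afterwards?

expanded=(3,2); open=[(2,0) g=1 f=8, (2,1) g=2 f=8, (2,2) g=3 f=8, (3,3) g=3 f=6, (4,0) g=1 f=6, (4,1) g=2 f=6, (4,2) g=3 f=6]; closed=[(3,0), (3,1), (3,2)]

step 1: expand (3,2) (f=6, h=4) → closed; open now [(2,0) g=1 f=8, (2,1) g=2 f=8, (2,2) g=3 f=8, (3,3) g=3 f=6, (4,0) g=1 f=6, (4,1) g=2 f=6, (4,2) g=3 f=6]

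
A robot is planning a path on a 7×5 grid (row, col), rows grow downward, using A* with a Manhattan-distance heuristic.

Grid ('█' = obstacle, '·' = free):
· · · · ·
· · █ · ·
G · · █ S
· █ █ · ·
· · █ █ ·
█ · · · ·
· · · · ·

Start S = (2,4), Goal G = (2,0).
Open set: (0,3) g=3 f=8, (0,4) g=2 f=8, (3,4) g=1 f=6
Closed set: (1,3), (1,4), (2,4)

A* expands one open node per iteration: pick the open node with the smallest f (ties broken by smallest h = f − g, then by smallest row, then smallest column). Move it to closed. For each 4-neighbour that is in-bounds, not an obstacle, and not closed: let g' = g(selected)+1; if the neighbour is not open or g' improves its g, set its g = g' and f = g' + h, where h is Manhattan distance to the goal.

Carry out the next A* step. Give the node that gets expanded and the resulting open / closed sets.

expanded=(3,4); open=[(0,3) g=3 f=8, (0,4) g=2 f=8, (3,3) g=2 f=6, (4,4) g=2 f=8]; closed=[(1,3), (1,4), (2,4), (3,4)]

step 1: expand (3,4) (f=6, h=5) → closed; open now [(0,3) g=3 f=8, (0,4) g=2 f=8, (3,3) g=2 f=6, (4,4) g=2 f=8]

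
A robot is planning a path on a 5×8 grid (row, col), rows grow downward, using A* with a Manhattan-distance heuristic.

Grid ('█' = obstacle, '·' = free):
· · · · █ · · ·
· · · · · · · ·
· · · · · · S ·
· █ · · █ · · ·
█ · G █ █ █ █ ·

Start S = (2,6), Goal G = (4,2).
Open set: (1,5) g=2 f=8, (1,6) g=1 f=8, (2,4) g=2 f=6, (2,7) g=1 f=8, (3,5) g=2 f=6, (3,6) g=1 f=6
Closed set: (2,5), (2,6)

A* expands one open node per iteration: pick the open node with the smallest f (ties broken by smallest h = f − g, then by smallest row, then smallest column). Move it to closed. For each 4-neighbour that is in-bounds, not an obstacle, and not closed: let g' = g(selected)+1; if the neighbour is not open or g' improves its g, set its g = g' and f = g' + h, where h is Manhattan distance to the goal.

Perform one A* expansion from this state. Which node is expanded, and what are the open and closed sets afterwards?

step 1: expand (2,4) (f=6, h=4) → closed; open now [(1,4) g=3 f=8, (1,5) g=2 f=8, (1,6) g=1 f=8, (2,3) g=3 f=6, (2,7) g=1 f=8, (3,5) g=2 f=6, (3,6) g=1 f=6]

expanded=(2,4); open=[(1,4) g=3 f=8, (1,5) g=2 f=8, (1,6) g=1 f=8, (2,3) g=3 f=6, (2,7) g=1 f=8, (3,5) g=2 f=6, (3,6) g=1 f=6]; closed=[(2,4), (2,5), (2,6)]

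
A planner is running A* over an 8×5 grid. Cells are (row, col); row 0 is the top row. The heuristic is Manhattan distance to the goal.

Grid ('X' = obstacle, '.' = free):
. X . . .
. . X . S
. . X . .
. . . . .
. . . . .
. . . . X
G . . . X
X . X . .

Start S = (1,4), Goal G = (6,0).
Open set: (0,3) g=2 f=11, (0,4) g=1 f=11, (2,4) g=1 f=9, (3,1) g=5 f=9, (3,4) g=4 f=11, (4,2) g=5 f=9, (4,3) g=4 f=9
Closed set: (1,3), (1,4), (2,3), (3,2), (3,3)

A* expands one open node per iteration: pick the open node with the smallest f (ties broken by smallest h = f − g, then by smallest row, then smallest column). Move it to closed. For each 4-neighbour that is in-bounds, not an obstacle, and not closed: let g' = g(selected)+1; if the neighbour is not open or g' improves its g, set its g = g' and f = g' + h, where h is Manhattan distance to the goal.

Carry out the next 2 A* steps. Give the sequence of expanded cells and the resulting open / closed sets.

step 1: expand (3,1) (f=9, h=4) → closed; open now [(0,3) g=2 f=11, (0,4) g=1 f=11, (2,1) g=6 f=11, (2,4) g=1 f=9, (3,0) g=6 f=9, (3,4) g=4 f=11, (4,1) g=6 f=9, (4,2) g=5 f=9, (4,3) g=4 f=9]
step 2: expand (3,0) (f=9, h=3) → closed; open now [(0,3) g=2 f=11, (0,4) g=1 f=11, (2,0) g=7 f=11, (2,1) g=6 f=11, (2,4) g=1 f=9, (3,4) g=4 f=11, (4,0) g=7 f=9, (4,1) g=6 f=9, (4,2) g=5 f=9, (4,3) g=4 f=9]

order=[(3,1) → (3,0)]; open=[(0,3) g=2 f=11, (0,4) g=1 f=11, (2,0) g=7 f=11, (2,1) g=6 f=11, (2,4) g=1 f=9, (3,4) g=4 f=11, (4,0) g=7 f=9, (4,1) g=6 f=9, (4,2) g=5 f=9, (4,3) g=4 f=9]; closed=[(1,3), (1,4), (2,3), (3,0), (3,1), (3,2), (3,3)]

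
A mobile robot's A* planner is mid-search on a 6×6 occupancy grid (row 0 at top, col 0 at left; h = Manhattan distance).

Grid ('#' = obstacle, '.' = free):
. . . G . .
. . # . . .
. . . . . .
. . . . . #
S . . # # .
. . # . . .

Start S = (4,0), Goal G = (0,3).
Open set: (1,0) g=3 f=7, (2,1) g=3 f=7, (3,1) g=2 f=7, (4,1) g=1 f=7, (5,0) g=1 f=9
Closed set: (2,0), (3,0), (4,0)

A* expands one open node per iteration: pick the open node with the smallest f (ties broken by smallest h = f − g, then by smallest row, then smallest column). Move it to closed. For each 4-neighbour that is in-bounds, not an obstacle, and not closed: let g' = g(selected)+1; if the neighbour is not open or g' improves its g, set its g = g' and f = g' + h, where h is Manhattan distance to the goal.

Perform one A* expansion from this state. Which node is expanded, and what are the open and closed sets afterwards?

expanded=(1,0); open=[(0,0) g=4 f=7, (1,1) g=4 f=7, (2,1) g=3 f=7, (3,1) g=2 f=7, (4,1) g=1 f=7, (5,0) g=1 f=9]; closed=[(1,0), (2,0), (3,0), (4,0)]

step 1: expand (1,0) (f=7, h=4) → closed; open now [(0,0) g=4 f=7, (1,1) g=4 f=7, (2,1) g=3 f=7, (3,1) g=2 f=7, (4,1) g=1 f=7, (5,0) g=1 f=9]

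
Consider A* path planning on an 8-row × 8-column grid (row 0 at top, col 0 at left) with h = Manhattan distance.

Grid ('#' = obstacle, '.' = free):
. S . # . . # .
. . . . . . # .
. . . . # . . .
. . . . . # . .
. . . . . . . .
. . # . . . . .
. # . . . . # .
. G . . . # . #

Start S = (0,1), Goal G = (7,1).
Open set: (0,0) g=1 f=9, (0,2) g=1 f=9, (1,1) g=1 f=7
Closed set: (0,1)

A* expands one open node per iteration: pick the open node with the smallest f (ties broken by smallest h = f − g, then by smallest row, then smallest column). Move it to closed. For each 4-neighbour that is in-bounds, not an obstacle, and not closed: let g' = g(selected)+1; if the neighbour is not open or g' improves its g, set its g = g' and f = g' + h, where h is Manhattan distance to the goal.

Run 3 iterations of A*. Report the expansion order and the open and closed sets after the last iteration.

step 1: expand (1,1) (f=7, h=6) → closed; open now [(0,0) g=1 f=9, (0,2) g=1 f=9, (1,0) g=2 f=9, (1,2) g=2 f=9, (2,1) g=2 f=7]
step 2: expand (2,1) (f=7, h=5) → closed; open now [(0,0) g=1 f=9, (0,2) g=1 f=9, (1,0) g=2 f=9, (1,2) g=2 f=9, (2,0) g=3 f=9, (2,2) g=3 f=9, (3,1) g=3 f=7]
step 3: expand (3,1) (f=7, h=4) → closed; open now [(0,0) g=1 f=9, (0,2) g=1 f=9, (1,0) g=2 f=9, (1,2) g=2 f=9, (2,0) g=3 f=9, (2,2) g=3 f=9, (3,0) g=4 f=9, (3,2) g=4 f=9, (4,1) g=4 f=7]

order=[(1,1) → (2,1) → (3,1)]; open=[(0,0) g=1 f=9, (0,2) g=1 f=9, (1,0) g=2 f=9, (1,2) g=2 f=9, (2,0) g=3 f=9, (2,2) g=3 f=9, (3,0) g=4 f=9, (3,2) g=4 f=9, (4,1) g=4 f=7]; closed=[(0,1), (1,1), (2,1), (3,1)]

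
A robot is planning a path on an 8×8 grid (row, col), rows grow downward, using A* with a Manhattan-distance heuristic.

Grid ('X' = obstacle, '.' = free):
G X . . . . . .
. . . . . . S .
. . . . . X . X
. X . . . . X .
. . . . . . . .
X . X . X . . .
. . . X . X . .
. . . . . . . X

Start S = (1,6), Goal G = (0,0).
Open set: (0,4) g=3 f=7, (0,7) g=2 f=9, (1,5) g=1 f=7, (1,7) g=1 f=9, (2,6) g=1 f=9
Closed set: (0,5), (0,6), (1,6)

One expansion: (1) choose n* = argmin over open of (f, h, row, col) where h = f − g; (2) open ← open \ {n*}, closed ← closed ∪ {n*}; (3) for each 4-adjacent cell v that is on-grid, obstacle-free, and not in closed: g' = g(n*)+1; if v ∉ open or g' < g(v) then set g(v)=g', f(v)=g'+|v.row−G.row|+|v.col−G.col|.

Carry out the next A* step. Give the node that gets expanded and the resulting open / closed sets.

step 1: expand (0,4) (f=7, h=4) → closed; open now [(0,3) g=4 f=7, (0,7) g=2 f=9, (1,4) g=4 f=9, (1,5) g=1 f=7, (1,7) g=1 f=9, (2,6) g=1 f=9]

expanded=(0,4); open=[(0,3) g=4 f=7, (0,7) g=2 f=9, (1,4) g=4 f=9, (1,5) g=1 f=7, (1,7) g=1 f=9, (2,6) g=1 f=9]; closed=[(0,4), (0,5), (0,6), (1,6)]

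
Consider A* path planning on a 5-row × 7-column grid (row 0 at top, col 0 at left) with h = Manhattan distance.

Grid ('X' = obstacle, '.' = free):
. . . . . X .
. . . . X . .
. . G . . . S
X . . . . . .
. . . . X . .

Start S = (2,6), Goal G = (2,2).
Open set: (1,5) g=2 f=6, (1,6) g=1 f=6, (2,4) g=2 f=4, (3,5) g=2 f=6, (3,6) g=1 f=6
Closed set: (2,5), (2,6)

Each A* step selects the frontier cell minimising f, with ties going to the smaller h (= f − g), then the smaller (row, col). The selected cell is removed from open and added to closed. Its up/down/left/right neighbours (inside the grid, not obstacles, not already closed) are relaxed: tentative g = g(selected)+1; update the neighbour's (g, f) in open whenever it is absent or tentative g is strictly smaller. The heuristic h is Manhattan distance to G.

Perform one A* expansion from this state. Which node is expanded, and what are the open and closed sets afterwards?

step 1: expand (2,4) (f=4, h=2) → closed; open now [(1,5) g=2 f=6, (1,6) g=1 f=6, (2,3) g=3 f=4, (3,4) g=3 f=6, (3,5) g=2 f=6, (3,6) g=1 f=6]

expanded=(2,4); open=[(1,5) g=2 f=6, (1,6) g=1 f=6, (2,3) g=3 f=4, (3,4) g=3 f=6, (3,5) g=2 f=6, (3,6) g=1 f=6]; closed=[(2,4), (2,5), (2,6)]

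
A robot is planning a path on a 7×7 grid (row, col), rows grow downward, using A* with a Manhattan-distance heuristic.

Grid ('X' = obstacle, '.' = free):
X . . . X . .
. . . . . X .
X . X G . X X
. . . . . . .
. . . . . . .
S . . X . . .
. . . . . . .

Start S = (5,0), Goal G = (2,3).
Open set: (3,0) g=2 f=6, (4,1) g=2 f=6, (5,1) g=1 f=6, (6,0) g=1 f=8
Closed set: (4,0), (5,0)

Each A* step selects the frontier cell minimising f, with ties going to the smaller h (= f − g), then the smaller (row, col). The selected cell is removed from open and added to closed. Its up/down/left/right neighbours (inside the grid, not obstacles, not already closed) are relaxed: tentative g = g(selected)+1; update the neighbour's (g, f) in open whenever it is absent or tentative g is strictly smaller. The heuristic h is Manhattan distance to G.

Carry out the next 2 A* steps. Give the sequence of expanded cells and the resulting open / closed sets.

step 1: expand (3,0) (f=6, h=4) → closed; open now [(3,1) g=3 f=6, (4,1) g=2 f=6, (5,1) g=1 f=6, (6,0) g=1 f=8]
step 2: expand (3,1) (f=6, h=3) → closed; open now [(2,1) g=4 f=6, (3,2) g=4 f=6, (4,1) g=2 f=6, (5,1) g=1 f=6, (6,0) g=1 f=8]

order=[(3,0) → (3,1)]; open=[(2,1) g=4 f=6, (3,2) g=4 f=6, (4,1) g=2 f=6, (5,1) g=1 f=6, (6,0) g=1 f=8]; closed=[(3,0), (3,1), (4,0), (5,0)]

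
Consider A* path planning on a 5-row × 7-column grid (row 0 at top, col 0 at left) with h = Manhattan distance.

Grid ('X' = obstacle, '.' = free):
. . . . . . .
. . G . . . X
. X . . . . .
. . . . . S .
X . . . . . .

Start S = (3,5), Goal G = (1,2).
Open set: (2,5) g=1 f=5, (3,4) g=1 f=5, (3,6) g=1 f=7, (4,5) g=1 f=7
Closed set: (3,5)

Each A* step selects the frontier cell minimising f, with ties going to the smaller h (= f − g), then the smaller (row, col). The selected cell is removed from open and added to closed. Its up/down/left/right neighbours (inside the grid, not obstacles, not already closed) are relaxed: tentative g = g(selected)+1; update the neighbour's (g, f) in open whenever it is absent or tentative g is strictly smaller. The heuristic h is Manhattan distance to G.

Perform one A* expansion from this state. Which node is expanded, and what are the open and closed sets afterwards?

expanded=(2,5); open=[(1,5) g=2 f=5, (2,4) g=2 f=5, (2,6) g=2 f=7, (3,4) g=1 f=5, (3,6) g=1 f=7, (4,5) g=1 f=7]; closed=[(2,5), (3,5)]

step 1: expand (2,5) (f=5, h=4) → closed; open now [(1,5) g=2 f=5, (2,4) g=2 f=5, (2,6) g=2 f=7, (3,4) g=1 f=5, (3,6) g=1 f=7, (4,5) g=1 f=7]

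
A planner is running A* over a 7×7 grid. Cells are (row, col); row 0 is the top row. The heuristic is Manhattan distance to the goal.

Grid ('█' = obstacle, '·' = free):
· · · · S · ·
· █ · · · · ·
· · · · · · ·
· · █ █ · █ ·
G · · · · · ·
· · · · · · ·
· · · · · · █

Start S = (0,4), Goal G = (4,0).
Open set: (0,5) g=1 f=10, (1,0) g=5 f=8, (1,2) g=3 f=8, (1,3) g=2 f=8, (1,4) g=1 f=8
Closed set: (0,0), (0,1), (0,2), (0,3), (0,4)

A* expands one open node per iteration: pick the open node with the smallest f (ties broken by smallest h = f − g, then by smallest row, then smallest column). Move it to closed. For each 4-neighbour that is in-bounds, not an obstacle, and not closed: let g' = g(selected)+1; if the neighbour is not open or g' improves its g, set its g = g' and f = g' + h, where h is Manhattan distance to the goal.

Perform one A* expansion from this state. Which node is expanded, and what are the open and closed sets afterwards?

expanded=(1,0); open=[(0,5) g=1 f=10, (1,2) g=3 f=8, (1,3) g=2 f=8, (1,4) g=1 f=8, (2,0) g=6 f=8]; closed=[(0,0), (0,1), (0,2), (0,3), (0,4), (1,0)]

step 1: expand (1,0) (f=8, h=3) → closed; open now [(0,5) g=1 f=10, (1,2) g=3 f=8, (1,3) g=2 f=8, (1,4) g=1 f=8, (2,0) g=6 f=8]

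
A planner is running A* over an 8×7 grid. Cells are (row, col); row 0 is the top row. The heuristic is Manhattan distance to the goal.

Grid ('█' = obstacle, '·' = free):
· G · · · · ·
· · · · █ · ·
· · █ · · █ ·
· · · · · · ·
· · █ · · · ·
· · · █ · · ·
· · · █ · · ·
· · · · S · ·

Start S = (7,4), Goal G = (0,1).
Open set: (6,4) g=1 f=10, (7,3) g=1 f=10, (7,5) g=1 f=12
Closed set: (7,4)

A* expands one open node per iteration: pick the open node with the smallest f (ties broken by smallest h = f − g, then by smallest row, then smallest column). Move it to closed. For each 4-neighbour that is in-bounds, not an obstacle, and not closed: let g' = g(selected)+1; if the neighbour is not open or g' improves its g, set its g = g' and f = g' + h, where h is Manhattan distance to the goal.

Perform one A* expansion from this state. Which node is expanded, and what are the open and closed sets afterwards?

step 1: expand (6,4) (f=10, h=9) → closed; open now [(5,4) g=2 f=10, (6,5) g=2 f=12, (7,3) g=1 f=10, (7,5) g=1 f=12]

expanded=(6,4); open=[(5,4) g=2 f=10, (6,5) g=2 f=12, (7,3) g=1 f=10, (7,5) g=1 f=12]; closed=[(6,4), (7,4)]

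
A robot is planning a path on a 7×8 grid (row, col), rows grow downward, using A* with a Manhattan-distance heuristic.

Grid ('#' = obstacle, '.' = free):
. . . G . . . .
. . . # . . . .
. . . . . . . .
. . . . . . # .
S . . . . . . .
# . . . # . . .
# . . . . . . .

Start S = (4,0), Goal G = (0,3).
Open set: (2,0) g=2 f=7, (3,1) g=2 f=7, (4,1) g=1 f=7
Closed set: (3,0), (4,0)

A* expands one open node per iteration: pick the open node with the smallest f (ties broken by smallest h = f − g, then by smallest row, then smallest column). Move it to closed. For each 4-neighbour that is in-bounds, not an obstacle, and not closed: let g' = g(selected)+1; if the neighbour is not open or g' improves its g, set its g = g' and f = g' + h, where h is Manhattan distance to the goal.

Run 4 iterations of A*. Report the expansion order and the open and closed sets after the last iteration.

order=[(2,0) → (1,0) → (0,0) → (0,1)]; open=[(0,2) g=6 f=7, (1,1) g=4 f=7, (2,1) g=3 f=7, (3,1) g=2 f=7, (4,1) g=1 f=7]; closed=[(0,0), (0,1), (1,0), (2,0), (3,0), (4,0)]

step 1: expand (2,0) (f=7, h=5) → closed; open now [(1,0) g=3 f=7, (2,1) g=3 f=7, (3,1) g=2 f=7, (4,1) g=1 f=7]
step 2: expand (1,0) (f=7, h=4) → closed; open now [(0,0) g=4 f=7, (1,1) g=4 f=7, (2,1) g=3 f=7, (3,1) g=2 f=7, (4,1) g=1 f=7]
step 3: expand (0,0) (f=7, h=3) → closed; open now [(0,1) g=5 f=7, (1,1) g=4 f=7, (2,1) g=3 f=7, (3,1) g=2 f=7, (4,1) g=1 f=7]
step 4: expand (0,1) (f=7, h=2) → closed; open now [(0,2) g=6 f=7, (1,1) g=4 f=7, (2,1) g=3 f=7, (3,1) g=2 f=7, (4,1) g=1 f=7]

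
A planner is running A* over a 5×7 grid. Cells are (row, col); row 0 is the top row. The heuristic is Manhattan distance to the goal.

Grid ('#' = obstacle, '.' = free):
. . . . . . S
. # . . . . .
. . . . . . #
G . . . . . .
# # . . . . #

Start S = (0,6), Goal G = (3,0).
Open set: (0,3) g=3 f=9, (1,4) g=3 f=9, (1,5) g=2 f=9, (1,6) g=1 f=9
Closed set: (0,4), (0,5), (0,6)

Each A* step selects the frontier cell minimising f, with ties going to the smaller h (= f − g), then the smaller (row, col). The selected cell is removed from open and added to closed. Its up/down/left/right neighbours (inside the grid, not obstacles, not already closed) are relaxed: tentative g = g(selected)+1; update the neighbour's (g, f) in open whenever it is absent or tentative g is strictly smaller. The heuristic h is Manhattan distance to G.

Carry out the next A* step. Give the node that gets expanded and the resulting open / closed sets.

expanded=(0,3); open=[(0,2) g=4 f=9, (1,3) g=4 f=9, (1,4) g=3 f=9, (1,5) g=2 f=9, (1,6) g=1 f=9]; closed=[(0,3), (0,4), (0,5), (0,6)]

step 1: expand (0,3) (f=9, h=6) → closed; open now [(0,2) g=4 f=9, (1,3) g=4 f=9, (1,4) g=3 f=9, (1,5) g=2 f=9, (1,6) g=1 f=9]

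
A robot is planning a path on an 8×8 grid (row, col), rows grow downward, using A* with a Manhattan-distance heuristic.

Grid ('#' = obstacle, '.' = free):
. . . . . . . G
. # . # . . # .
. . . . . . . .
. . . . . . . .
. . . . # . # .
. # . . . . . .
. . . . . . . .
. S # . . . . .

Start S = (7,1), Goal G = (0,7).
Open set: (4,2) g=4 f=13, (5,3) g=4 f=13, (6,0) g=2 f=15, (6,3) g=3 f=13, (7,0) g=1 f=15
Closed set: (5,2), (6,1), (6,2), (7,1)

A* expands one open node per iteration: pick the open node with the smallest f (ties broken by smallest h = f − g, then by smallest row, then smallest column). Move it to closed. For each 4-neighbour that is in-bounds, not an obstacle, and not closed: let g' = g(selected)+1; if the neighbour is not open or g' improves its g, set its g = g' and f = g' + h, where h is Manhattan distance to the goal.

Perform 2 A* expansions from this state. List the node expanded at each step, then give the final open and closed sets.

order=[(4,2) → (3,2)]; open=[(2,2) g=6 f=13, (3,1) g=6 f=15, (3,3) g=6 f=13, (4,1) g=5 f=15, (4,3) g=5 f=13, (5,3) g=4 f=13, (6,0) g=2 f=15, (6,3) g=3 f=13, (7,0) g=1 f=15]; closed=[(3,2), (4,2), (5,2), (6,1), (6,2), (7,1)]

step 1: expand (4,2) (f=13, h=9) → closed; open now [(3,2) g=5 f=13, (4,1) g=5 f=15, (4,3) g=5 f=13, (5,3) g=4 f=13, (6,0) g=2 f=15, (6,3) g=3 f=13, (7,0) g=1 f=15]
step 2: expand (3,2) (f=13, h=8) → closed; open now [(2,2) g=6 f=13, (3,1) g=6 f=15, (3,3) g=6 f=13, (4,1) g=5 f=15, (4,3) g=5 f=13, (5,3) g=4 f=13, (6,0) g=2 f=15, (6,3) g=3 f=13, (7,0) g=1 f=15]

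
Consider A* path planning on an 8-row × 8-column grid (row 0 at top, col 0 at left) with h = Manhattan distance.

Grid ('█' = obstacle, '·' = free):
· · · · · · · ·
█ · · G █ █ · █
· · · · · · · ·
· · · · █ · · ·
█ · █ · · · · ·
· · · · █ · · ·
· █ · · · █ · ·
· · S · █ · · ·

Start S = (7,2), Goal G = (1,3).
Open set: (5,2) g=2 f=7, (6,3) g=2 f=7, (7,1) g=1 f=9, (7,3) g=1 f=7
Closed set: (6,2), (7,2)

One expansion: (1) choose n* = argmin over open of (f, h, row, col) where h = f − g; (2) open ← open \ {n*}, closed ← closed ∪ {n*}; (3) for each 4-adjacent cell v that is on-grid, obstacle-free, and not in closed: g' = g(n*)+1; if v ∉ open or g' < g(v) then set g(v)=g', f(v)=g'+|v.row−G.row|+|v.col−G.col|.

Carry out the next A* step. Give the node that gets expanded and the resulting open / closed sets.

expanded=(5,2); open=[(5,1) g=3 f=9, (5,3) g=3 f=7, (6,3) g=2 f=7, (7,1) g=1 f=9, (7,3) g=1 f=7]; closed=[(5,2), (6,2), (7,2)]

step 1: expand (5,2) (f=7, h=5) → closed; open now [(5,1) g=3 f=9, (5,3) g=3 f=7, (6,3) g=2 f=7, (7,1) g=1 f=9, (7,3) g=1 f=7]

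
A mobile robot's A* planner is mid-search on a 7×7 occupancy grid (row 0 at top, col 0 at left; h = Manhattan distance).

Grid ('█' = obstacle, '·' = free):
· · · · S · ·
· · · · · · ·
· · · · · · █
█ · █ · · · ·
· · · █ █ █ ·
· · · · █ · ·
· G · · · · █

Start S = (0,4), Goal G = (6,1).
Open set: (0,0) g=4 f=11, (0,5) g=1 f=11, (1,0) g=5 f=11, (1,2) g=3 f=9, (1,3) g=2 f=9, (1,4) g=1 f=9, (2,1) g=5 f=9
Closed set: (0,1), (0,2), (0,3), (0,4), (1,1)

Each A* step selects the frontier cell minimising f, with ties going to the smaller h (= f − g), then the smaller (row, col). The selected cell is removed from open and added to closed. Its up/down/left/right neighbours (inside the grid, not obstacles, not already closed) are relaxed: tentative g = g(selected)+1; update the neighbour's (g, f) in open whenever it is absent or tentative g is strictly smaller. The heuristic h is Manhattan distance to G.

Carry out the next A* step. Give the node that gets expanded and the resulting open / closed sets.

expanded=(2,1); open=[(0,0) g=4 f=11, (0,5) g=1 f=11, (1,0) g=5 f=11, (1,2) g=3 f=9, (1,3) g=2 f=9, (1,4) g=1 f=9, (2,0) g=6 f=11, (2,2) g=6 f=11, (3,1) g=6 f=9]; closed=[(0,1), (0,2), (0,3), (0,4), (1,1), (2,1)]

step 1: expand (2,1) (f=9, h=4) → closed; open now [(0,0) g=4 f=11, (0,5) g=1 f=11, (1,0) g=5 f=11, (1,2) g=3 f=9, (1,3) g=2 f=9, (1,4) g=1 f=9, (2,0) g=6 f=11, (2,2) g=6 f=11, (3,1) g=6 f=9]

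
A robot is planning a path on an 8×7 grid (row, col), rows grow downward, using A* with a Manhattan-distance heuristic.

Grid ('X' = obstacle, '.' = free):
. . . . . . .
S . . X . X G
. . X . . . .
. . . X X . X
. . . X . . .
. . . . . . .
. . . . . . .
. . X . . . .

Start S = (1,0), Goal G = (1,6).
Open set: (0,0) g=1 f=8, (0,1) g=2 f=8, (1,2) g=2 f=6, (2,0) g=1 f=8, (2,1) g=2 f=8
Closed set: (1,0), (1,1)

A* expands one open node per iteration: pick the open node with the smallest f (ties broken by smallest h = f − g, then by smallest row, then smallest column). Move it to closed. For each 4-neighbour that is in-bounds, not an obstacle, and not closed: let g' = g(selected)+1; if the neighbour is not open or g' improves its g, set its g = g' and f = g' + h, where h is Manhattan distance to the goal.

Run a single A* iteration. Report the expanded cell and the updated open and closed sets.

step 1: expand (1,2) (f=6, h=4) → closed; open now [(0,0) g=1 f=8, (0,1) g=2 f=8, (0,2) g=3 f=8, (2,0) g=1 f=8, (2,1) g=2 f=8]

expanded=(1,2); open=[(0,0) g=1 f=8, (0,1) g=2 f=8, (0,2) g=3 f=8, (2,0) g=1 f=8, (2,1) g=2 f=8]; closed=[(1,0), (1,1), (1,2)]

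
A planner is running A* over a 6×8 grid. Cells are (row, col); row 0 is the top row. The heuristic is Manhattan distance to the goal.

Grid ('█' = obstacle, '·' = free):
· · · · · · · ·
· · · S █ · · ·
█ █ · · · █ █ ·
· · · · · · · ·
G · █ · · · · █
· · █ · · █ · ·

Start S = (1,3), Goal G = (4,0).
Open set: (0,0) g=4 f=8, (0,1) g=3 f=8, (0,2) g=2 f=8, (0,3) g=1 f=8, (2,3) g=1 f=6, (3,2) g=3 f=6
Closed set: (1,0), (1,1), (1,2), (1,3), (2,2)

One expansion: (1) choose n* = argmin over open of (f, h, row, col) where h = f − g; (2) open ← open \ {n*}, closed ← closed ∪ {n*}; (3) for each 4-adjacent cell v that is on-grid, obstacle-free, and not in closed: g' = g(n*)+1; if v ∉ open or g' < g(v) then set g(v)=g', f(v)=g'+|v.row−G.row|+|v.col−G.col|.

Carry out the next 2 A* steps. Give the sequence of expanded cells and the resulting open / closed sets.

step 1: expand (3,2) (f=6, h=3) → closed; open now [(0,0) g=4 f=8, (0,1) g=3 f=8, (0,2) g=2 f=8, (0,3) g=1 f=8, (2,3) g=1 f=6, (3,1) g=4 f=6, (3,3) g=4 f=8]
step 2: expand (3,1) (f=6, h=2) → closed; open now [(0,0) g=4 f=8, (0,1) g=3 f=8, (0,2) g=2 f=8, (0,3) g=1 f=8, (2,3) g=1 f=6, (3,0) g=5 f=6, (3,3) g=4 f=8, (4,1) g=5 f=6]

order=[(3,2) → (3,1)]; open=[(0,0) g=4 f=8, (0,1) g=3 f=8, (0,2) g=2 f=8, (0,3) g=1 f=8, (2,3) g=1 f=6, (3,0) g=5 f=6, (3,3) g=4 f=8, (4,1) g=5 f=6]; closed=[(1,0), (1,1), (1,2), (1,3), (2,2), (3,1), (3,2)]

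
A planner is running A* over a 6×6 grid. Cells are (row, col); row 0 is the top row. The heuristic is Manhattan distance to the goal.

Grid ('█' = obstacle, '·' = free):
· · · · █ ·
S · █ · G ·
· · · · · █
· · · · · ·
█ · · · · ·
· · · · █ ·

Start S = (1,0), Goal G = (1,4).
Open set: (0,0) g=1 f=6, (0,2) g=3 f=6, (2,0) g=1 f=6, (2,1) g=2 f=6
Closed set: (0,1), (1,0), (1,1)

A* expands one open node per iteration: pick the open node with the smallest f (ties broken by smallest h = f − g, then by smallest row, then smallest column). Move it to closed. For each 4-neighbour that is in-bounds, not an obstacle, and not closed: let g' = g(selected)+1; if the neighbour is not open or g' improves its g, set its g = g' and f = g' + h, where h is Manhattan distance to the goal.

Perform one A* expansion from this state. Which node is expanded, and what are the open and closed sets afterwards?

expanded=(0,2); open=[(0,0) g=1 f=6, (0,3) g=4 f=6, (2,0) g=1 f=6, (2,1) g=2 f=6]; closed=[(0,1), (0,2), (1,0), (1,1)]

step 1: expand (0,2) (f=6, h=3) → closed; open now [(0,0) g=1 f=6, (0,3) g=4 f=6, (2,0) g=1 f=6, (2,1) g=2 f=6]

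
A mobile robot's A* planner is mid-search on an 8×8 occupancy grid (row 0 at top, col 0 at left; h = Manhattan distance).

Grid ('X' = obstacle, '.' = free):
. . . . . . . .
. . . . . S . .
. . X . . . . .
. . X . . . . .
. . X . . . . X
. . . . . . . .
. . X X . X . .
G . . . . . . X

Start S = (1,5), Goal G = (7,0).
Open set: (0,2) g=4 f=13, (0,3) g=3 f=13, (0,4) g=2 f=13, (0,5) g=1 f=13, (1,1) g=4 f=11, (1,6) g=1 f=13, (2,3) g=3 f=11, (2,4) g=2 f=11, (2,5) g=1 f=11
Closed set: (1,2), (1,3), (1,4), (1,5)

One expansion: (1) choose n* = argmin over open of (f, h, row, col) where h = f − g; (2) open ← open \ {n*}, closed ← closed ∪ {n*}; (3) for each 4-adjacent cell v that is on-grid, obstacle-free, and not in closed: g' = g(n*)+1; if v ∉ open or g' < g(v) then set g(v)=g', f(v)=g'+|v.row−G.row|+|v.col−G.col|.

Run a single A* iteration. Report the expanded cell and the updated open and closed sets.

expanded=(1,1); open=[(0,1) g=5 f=13, (0,2) g=4 f=13, (0,3) g=3 f=13, (0,4) g=2 f=13, (0,5) g=1 f=13, (1,0) g=5 f=11, (1,6) g=1 f=13, (2,1) g=5 f=11, (2,3) g=3 f=11, (2,4) g=2 f=11, (2,5) g=1 f=11]; closed=[(1,1), (1,2), (1,3), (1,4), (1,5)]

step 1: expand (1,1) (f=11, h=7) → closed; open now [(0,1) g=5 f=13, (0,2) g=4 f=13, (0,3) g=3 f=13, (0,4) g=2 f=13, (0,5) g=1 f=13, (1,0) g=5 f=11, (1,6) g=1 f=13, (2,1) g=5 f=11, (2,3) g=3 f=11, (2,4) g=2 f=11, (2,5) g=1 f=11]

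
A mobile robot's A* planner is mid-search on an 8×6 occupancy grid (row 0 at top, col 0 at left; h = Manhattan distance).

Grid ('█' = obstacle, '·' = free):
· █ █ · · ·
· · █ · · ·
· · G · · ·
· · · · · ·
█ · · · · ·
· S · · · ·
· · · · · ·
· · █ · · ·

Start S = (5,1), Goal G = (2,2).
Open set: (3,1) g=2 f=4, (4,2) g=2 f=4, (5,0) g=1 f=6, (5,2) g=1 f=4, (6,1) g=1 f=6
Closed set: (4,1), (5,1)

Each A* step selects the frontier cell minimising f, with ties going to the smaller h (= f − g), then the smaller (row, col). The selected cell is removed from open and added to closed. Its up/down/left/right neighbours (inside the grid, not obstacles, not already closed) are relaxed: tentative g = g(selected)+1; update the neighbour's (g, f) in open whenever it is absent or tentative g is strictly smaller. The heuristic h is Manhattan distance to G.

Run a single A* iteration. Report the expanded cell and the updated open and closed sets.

expanded=(3,1); open=[(2,1) g=3 f=4, (3,0) g=3 f=6, (3,2) g=3 f=4, (4,2) g=2 f=4, (5,0) g=1 f=6, (5,2) g=1 f=4, (6,1) g=1 f=6]; closed=[(3,1), (4,1), (5,1)]

step 1: expand (3,1) (f=4, h=2) → closed; open now [(2,1) g=3 f=4, (3,0) g=3 f=6, (3,2) g=3 f=4, (4,2) g=2 f=4, (5,0) g=1 f=6, (5,2) g=1 f=4, (6,1) g=1 f=6]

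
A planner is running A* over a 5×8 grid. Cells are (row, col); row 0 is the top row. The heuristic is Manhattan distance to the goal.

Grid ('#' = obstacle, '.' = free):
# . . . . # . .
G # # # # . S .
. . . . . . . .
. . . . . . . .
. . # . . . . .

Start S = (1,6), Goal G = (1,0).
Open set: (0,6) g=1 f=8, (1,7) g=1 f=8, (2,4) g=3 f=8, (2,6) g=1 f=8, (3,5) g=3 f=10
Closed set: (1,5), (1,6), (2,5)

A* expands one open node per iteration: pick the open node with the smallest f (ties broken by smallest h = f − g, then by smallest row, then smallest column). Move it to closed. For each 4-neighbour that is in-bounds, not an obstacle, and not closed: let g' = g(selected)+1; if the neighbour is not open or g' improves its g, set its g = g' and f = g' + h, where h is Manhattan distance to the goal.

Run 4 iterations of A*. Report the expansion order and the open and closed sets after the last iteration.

order=[(2,4) → (2,3) → (2,2) → (2,1)]; open=[(0,6) g=1 f=8, (1,7) g=1 f=8, (2,0) g=7 f=8, (2,6) g=1 f=8, (3,1) g=7 f=10, (3,2) g=6 f=10, (3,3) g=5 f=10, (3,4) g=4 f=10, (3,5) g=3 f=10]; closed=[(1,5), (1,6), (2,1), (2,2), (2,3), (2,4), (2,5)]

step 1: expand (2,4) (f=8, h=5) → closed; open now [(0,6) g=1 f=8, (1,7) g=1 f=8, (2,3) g=4 f=8, (2,6) g=1 f=8, (3,4) g=4 f=10, (3,5) g=3 f=10]
step 2: expand (2,3) (f=8, h=4) → closed; open now [(0,6) g=1 f=8, (1,7) g=1 f=8, (2,2) g=5 f=8, (2,6) g=1 f=8, (3,3) g=5 f=10, (3,4) g=4 f=10, (3,5) g=3 f=10]
step 3: expand (2,2) (f=8, h=3) → closed; open now [(0,6) g=1 f=8, (1,7) g=1 f=8, (2,1) g=6 f=8, (2,6) g=1 f=8, (3,2) g=6 f=10, (3,3) g=5 f=10, (3,4) g=4 f=10, (3,5) g=3 f=10]
step 4: expand (2,1) (f=8, h=2) → closed; open now [(0,6) g=1 f=8, (1,7) g=1 f=8, (2,0) g=7 f=8, (2,6) g=1 f=8, (3,1) g=7 f=10, (3,2) g=6 f=10, (3,3) g=5 f=10, (3,4) g=4 f=10, (3,5) g=3 f=10]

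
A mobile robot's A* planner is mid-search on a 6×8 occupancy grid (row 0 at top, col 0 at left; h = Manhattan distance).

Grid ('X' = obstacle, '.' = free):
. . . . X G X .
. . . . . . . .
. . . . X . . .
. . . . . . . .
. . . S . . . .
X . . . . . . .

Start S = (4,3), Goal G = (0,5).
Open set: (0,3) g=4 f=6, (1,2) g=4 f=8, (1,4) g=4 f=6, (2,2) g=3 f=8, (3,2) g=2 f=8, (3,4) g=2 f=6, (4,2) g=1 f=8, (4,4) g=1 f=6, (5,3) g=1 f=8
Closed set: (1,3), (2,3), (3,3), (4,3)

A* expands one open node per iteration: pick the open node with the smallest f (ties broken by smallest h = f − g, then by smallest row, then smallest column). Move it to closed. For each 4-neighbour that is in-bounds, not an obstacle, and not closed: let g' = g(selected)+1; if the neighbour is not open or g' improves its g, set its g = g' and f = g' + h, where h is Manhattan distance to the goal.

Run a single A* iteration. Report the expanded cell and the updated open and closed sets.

expanded=(0,3); open=[(0,2) g=5 f=8, (1,2) g=4 f=8, (1,4) g=4 f=6, (2,2) g=3 f=8, (3,2) g=2 f=8, (3,4) g=2 f=6, (4,2) g=1 f=8, (4,4) g=1 f=6, (5,3) g=1 f=8]; closed=[(0,3), (1,3), (2,3), (3,3), (4,3)]

step 1: expand (0,3) (f=6, h=2) → closed; open now [(0,2) g=5 f=8, (1,2) g=4 f=8, (1,4) g=4 f=6, (2,2) g=3 f=8, (3,2) g=2 f=8, (3,4) g=2 f=6, (4,2) g=1 f=8, (4,4) g=1 f=6, (5,3) g=1 f=8]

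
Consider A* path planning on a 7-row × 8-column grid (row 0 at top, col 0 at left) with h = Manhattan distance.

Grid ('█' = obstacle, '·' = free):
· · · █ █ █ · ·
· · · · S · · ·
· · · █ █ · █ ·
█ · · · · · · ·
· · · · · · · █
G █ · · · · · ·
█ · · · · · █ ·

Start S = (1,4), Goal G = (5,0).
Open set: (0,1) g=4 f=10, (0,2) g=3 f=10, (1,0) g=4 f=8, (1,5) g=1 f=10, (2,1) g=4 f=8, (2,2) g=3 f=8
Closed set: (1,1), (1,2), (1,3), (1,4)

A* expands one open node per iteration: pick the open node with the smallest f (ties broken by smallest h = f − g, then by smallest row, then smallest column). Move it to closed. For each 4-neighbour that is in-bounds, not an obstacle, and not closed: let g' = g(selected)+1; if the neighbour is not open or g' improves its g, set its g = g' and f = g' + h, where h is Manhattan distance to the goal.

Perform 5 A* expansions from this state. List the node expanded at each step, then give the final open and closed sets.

step 1: expand (1,0) (f=8, h=4) → closed; open now [(0,0) g=5 f=10, (0,1) g=4 f=10, (0,2) g=3 f=10, (1,5) g=1 f=10, (2,0) g=5 f=8, (2,1) g=4 f=8, (2,2) g=3 f=8]
step 2: expand (2,0) (f=8, h=3) → closed; open now [(0,0) g=5 f=10, (0,1) g=4 f=10, (0,2) g=3 f=10, (1,5) g=1 f=10, (2,1) g=4 f=8, (2,2) g=3 f=8]
step 3: expand (2,1) (f=8, h=4) → closed; open now [(0,0) g=5 f=10, (0,1) g=4 f=10, (0,2) g=3 f=10, (1,5) g=1 f=10, (2,2) g=3 f=8, (3,1) g=5 f=8]
step 4: expand (3,1) (f=8, h=3) → closed; open now [(0,0) g=5 f=10, (0,1) g=4 f=10, (0,2) g=3 f=10, (1,5) g=1 f=10, (2,2) g=3 f=8, (3,2) g=6 f=10, (4,1) g=6 f=8]
step 5: expand (4,1) (f=8, h=2) → closed; open now [(0,0) g=5 f=10, (0,1) g=4 f=10, (0,2) g=3 f=10, (1,5) g=1 f=10, (2,2) g=3 f=8, (3,2) g=6 f=10, (4,0) g=7 f=8, (4,2) g=7 f=10]

order=[(1,0) → (2,0) → (2,1) → (3,1) → (4,1)]; open=[(0,0) g=5 f=10, (0,1) g=4 f=10, (0,2) g=3 f=10, (1,5) g=1 f=10, (2,2) g=3 f=8, (3,2) g=6 f=10, (4,0) g=7 f=8, (4,2) g=7 f=10]; closed=[(1,0), (1,1), (1,2), (1,3), (1,4), (2,0), (2,1), (3,1), (4,1)]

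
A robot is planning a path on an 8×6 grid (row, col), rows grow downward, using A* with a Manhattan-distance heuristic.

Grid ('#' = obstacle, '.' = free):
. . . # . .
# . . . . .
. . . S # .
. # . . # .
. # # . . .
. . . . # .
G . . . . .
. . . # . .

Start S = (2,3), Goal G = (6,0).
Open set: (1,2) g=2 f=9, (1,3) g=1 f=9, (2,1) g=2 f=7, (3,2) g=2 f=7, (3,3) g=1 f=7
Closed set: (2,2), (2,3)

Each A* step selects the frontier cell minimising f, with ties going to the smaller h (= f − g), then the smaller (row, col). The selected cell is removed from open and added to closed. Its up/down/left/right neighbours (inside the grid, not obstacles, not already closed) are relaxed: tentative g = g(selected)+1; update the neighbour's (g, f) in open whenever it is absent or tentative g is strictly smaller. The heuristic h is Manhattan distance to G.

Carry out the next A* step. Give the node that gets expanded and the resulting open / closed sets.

step 1: expand (2,1) (f=7, h=5) → closed; open now [(1,1) g=3 f=9, (1,2) g=2 f=9, (1,3) g=1 f=9, (2,0) g=3 f=7, (3,2) g=2 f=7, (3,3) g=1 f=7]

expanded=(2,1); open=[(1,1) g=3 f=9, (1,2) g=2 f=9, (1,3) g=1 f=9, (2,0) g=3 f=7, (3,2) g=2 f=7, (3,3) g=1 f=7]; closed=[(2,1), (2,2), (2,3)]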